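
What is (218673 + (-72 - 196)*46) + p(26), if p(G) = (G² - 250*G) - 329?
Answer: 200192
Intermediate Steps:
p(G) = -329 + G² - 250*G
(218673 + (-72 - 196)*46) + p(26) = (218673 + (-72 - 196)*46) + (-329 + 26² - 250*26) = (218673 - 268*46) + (-329 + 676 - 6500) = (218673 - 12328) - 6153 = 206345 - 6153 = 200192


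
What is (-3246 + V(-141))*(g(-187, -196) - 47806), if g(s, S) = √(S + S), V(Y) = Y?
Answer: 161918922 - 47418*I*√2 ≈ 1.6192e+8 - 67059.0*I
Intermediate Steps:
g(s, S) = √2*√S (g(s, S) = √(2*S) = √2*√S)
(-3246 + V(-141))*(g(-187, -196) - 47806) = (-3246 - 141)*(√2*√(-196) - 47806) = -3387*(√2*(14*I) - 47806) = -3387*(14*I*√2 - 47806) = -3387*(-47806 + 14*I*√2) = 161918922 - 47418*I*√2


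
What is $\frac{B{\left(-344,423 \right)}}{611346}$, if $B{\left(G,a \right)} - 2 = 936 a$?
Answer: $\frac{197965}{305673} \approx 0.64764$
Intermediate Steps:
$B{\left(G,a \right)} = 2 + 936 a$
$\frac{B{\left(-344,423 \right)}}{611346} = \frac{2 + 936 \cdot 423}{611346} = \left(2 + 395928\right) \frac{1}{611346} = 395930 \cdot \frac{1}{611346} = \frac{197965}{305673}$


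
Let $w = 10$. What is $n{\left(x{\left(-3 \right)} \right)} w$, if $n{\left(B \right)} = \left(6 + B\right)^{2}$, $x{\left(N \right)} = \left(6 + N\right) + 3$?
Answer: $1440$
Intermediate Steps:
$x{\left(N \right)} = 9 + N$
$n{\left(x{\left(-3 \right)} \right)} w = \left(6 + \left(9 - 3\right)\right)^{2} \cdot 10 = \left(6 + 6\right)^{2} \cdot 10 = 12^{2} \cdot 10 = 144 \cdot 10 = 1440$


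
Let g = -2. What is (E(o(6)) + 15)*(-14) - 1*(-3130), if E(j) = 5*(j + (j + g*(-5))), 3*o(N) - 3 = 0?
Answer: 2080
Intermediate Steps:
o(N) = 1 (o(N) = 1 + (1/3)*0 = 1 + 0 = 1)
E(j) = 50 + 10*j (E(j) = 5*(j + (j - 2*(-5))) = 5*(j + (j + 10)) = 5*(j + (10 + j)) = 5*(10 + 2*j) = 50 + 10*j)
(E(o(6)) + 15)*(-14) - 1*(-3130) = ((50 + 10*1) + 15)*(-14) - 1*(-3130) = ((50 + 10) + 15)*(-14) + 3130 = (60 + 15)*(-14) + 3130 = 75*(-14) + 3130 = -1050 + 3130 = 2080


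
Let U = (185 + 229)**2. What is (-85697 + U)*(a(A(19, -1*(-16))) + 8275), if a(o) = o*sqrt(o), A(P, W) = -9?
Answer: 709159225 - 2313873*I ≈ 7.0916e+8 - 2.3139e+6*I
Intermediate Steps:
a(o) = o**(3/2)
U = 171396 (U = 414**2 = 171396)
(-85697 + U)*(a(A(19, -1*(-16))) + 8275) = (-85697 + 171396)*((-9)**(3/2) + 8275) = 85699*(-27*I + 8275) = 85699*(8275 - 27*I) = 709159225 - 2313873*I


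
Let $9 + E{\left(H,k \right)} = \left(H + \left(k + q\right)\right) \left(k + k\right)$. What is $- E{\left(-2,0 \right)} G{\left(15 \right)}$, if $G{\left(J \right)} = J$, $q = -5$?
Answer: $135$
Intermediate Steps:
$E{\left(H,k \right)} = -9 + 2 k \left(-5 + H + k\right)$ ($E{\left(H,k \right)} = -9 + \left(H + \left(k - 5\right)\right) \left(k + k\right) = -9 + \left(H + \left(-5 + k\right)\right) 2 k = -9 + \left(-5 + H + k\right) 2 k = -9 + 2 k \left(-5 + H + k\right)$)
$- E{\left(-2,0 \right)} G{\left(15 \right)} = - \left(-9 - 0 + 2 \cdot 0^{2} + 2 \left(-2\right) 0\right) 15 = - \left(-9 + 0 + 2 \cdot 0 + 0\right) 15 = - \left(-9 + 0 + 0 + 0\right) 15 = - \left(-9\right) 15 = \left(-1\right) \left(-135\right) = 135$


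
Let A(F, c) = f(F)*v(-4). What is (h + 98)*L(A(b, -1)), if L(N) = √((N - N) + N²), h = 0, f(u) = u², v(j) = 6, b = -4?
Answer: 9408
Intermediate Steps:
A(F, c) = 6*F² (A(F, c) = F²*6 = 6*F²)
L(N) = √(N²) (L(N) = √(0 + N²) = √(N²))
(h + 98)*L(A(b, -1)) = (0 + 98)*√((6*(-4)²)²) = 98*√((6*16)²) = 98*√(96²) = 98*√9216 = 98*96 = 9408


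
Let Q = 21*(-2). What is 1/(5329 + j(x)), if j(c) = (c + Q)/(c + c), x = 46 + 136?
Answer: 13/69282 ≈ 0.00018764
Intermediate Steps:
x = 182
Q = -42
j(c) = (-42 + c)/(2*c) (j(c) = (c - 42)/(c + c) = (-42 + c)/((2*c)) = (-42 + c)*(1/(2*c)) = (-42 + c)/(2*c))
1/(5329 + j(x)) = 1/(5329 + (½)*(-42 + 182)/182) = 1/(5329 + (½)*(1/182)*140) = 1/(5329 + 5/13) = 1/(69282/13) = 13/69282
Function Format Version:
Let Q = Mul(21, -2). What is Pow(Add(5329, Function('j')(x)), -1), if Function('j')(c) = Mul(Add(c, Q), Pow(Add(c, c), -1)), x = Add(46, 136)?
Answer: Rational(13, 69282) ≈ 0.00018764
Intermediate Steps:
x = 182
Q = -42
Function('j')(c) = Mul(Rational(1, 2), Pow(c, -1), Add(-42, c)) (Function('j')(c) = Mul(Add(c, -42), Pow(Add(c, c), -1)) = Mul(Add(-42, c), Pow(Mul(2, c), -1)) = Mul(Add(-42, c), Mul(Rational(1, 2), Pow(c, -1))) = Mul(Rational(1, 2), Pow(c, -1), Add(-42, c)))
Pow(Add(5329, Function('j')(x)), -1) = Pow(Add(5329, Mul(Rational(1, 2), Pow(182, -1), Add(-42, 182))), -1) = Pow(Add(5329, Mul(Rational(1, 2), Rational(1, 182), 140)), -1) = Pow(Add(5329, Rational(5, 13)), -1) = Pow(Rational(69282, 13), -1) = Rational(13, 69282)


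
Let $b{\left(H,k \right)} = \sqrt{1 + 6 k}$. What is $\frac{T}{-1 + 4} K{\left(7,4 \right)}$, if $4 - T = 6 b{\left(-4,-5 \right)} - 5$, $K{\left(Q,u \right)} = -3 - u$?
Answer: $-21 + 14 i \sqrt{29} \approx -21.0 + 75.392 i$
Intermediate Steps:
$T = 9 - 6 i \sqrt{29}$ ($T = 4 - \left(6 \sqrt{1 + 6 \left(-5\right)} - 5\right) = 4 - \left(6 \sqrt{1 - 30} - 5\right) = 4 - \left(6 \sqrt{-29} - 5\right) = 4 - \left(6 i \sqrt{29} - 5\right) = 4 - \left(-5 + 6 i \sqrt{29}\right) = 4 + \left(5 - 6 i \sqrt{29}\right) = 9 - 6 i \sqrt{29} \approx 9.0 - 32.311 i$)
$\frac{T}{-1 + 4} K{\left(7,4 \right)} = \frac{9 - 6 i \sqrt{29}}{-1 + 4} \left(-3 - 4\right) = \frac{9 - 6 i \sqrt{29}}{3} \left(-3 - 4\right) = \left(9 - 6 i \sqrt{29}\right) \frac{1}{3} \left(-7\right) = \left(3 - 2 i \sqrt{29}\right) \left(-7\right) = -21 + 14 i \sqrt{29}$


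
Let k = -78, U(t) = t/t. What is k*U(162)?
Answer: -78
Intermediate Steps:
U(t) = 1
k*U(162) = -78*1 = -78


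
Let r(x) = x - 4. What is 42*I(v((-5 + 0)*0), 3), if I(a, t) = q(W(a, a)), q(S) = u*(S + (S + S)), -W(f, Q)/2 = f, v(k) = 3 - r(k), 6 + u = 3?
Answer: 5292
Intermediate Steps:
r(x) = -4 + x
u = -3 (u = -6 + 3 = -3)
v(k) = 7 - k (v(k) = 3 - (-4 + k) = 3 + (4 - k) = 7 - k)
W(f, Q) = -2*f
q(S) = -9*S (q(S) = -3*(S + (S + S)) = -3*(S + 2*S) = -9*S)
I(a, t) = 18*a (I(a, t) = -(-18)*a = 18*a)
42*I(v((-5 + 0)*0), 3) = 42*(18*(7 - (-5 + 0)*0)) = 42*(18*(7 - (-5)*0)) = 42*(18*(7 - 1*0)) = 42*(18*(7 + 0)) = 42*(18*7) = 42*126 = 5292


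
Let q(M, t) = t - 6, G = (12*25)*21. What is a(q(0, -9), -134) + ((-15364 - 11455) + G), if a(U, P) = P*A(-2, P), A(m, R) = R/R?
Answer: -20653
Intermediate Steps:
G = 6300 (G = 300*21 = 6300)
q(M, t) = -6 + t
A(m, R) = 1
a(U, P) = P (a(U, P) = P*1 = P)
a(q(0, -9), -134) + ((-15364 - 11455) + G) = -134 + ((-15364 - 11455) + 6300) = -134 + (-26819 + 6300) = -134 - 20519 = -20653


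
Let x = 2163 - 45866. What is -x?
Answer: 43703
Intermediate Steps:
x = -43703
-x = -1*(-43703) = 43703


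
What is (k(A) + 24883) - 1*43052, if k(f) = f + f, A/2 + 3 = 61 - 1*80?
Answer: -18257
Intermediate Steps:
A = -44 (A = -6 + 2*(61 - 1*80) = -6 + 2*(61 - 80) = -6 + 2*(-19) = -6 - 38 = -44)
k(f) = 2*f
(k(A) + 24883) - 1*43052 = (2*(-44) + 24883) - 1*43052 = (-88 + 24883) - 43052 = 24795 - 43052 = -18257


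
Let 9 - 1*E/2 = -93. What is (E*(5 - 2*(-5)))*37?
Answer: 113220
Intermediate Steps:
E = 204 (E = 18 - 2*(-93) = 18 + 186 = 204)
(E*(5 - 2*(-5)))*37 = (204*(5 - 2*(-5)))*37 = (204*(5 + 10))*37 = (204*15)*37 = 3060*37 = 113220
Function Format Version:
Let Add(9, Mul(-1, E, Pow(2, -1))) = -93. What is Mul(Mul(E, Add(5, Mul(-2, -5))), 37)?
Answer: 113220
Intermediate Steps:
E = 204 (E = Add(18, Mul(-2, -93)) = Add(18, 186) = 204)
Mul(Mul(E, Add(5, Mul(-2, -5))), 37) = Mul(Mul(204, Add(5, Mul(-2, -5))), 37) = Mul(Mul(204, Add(5, 10)), 37) = Mul(Mul(204, 15), 37) = Mul(3060, 37) = 113220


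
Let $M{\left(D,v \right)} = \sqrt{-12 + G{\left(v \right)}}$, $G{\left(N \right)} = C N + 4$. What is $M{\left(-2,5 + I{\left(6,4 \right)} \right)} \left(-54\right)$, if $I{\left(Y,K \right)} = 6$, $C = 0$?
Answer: $- 108 i \sqrt{2} \approx - 152.74 i$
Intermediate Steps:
$G{\left(N \right)} = 4$ ($G{\left(N \right)} = 0 N + 4 = 0 + 4 = 4$)
$M{\left(D,v \right)} = 2 i \sqrt{2}$ ($M{\left(D,v \right)} = \sqrt{-12 + 4} = \sqrt{-8} = 2 i \sqrt{2}$)
$M{\left(-2,5 + I{\left(6,4 \right)} \right)} \left(-54\right) = 2 i \sqrt{2} \left(-54\right) = - 108 i \sqrt{2}$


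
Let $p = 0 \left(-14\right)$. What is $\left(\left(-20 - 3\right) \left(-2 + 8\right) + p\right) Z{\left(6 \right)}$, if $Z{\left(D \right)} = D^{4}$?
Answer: $-178848$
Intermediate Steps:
$p = 0$
$\left(\left(-20 - 3\right) \left(-2 + 8\right) + p\right) Z{\left(6 \right)} = \left(\left(-20 - 3\right) \left(-2 + 8\right) + 0\right) 6^{4} = \left(\left(-23\right) 6 + 0\right) 1296 = \left(-138 + 0\right) 1296 = \left(-138\right) 1296 = -178848$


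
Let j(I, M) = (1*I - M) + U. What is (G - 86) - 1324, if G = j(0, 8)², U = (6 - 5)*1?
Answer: -1361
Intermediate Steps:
U = 1 (U = 1*1 = 1)
j(I, M) = 1 + I - M (j(I, M) = (1*I - M) + 1 = (I - M) + 1 = 1 + I - M)
G = 49 (G = (1 + 0 - 1*8)² = (1 + 0 - 8)² = (-7)² = 49)
(G - 86) - 1324 = (49 - 86) - 1324 = -37 - 1324 = -1361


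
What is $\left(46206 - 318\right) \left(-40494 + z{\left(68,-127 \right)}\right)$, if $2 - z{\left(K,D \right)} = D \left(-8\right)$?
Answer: $-1904719104$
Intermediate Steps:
$z{\left(K,D \right)} = 2 + 8 D$ ($z{\left(K,D \right)} = 2 - D \left(-8\right) = 2 - - 8 D = 2 + 8 D$)
$\left(46206 - 318\right) \left(-40494 + z{\left(68,-127 \right)}\right) = \left(46206 - 318\right) \left(-40494 + \left(2 + 8 \left(-127\right)\right)\right) = 45888 \left(-40494 + \left(2 - 1016\right)\right) = 45888 \left(-40494 - 1014\right) = 45888 \left(-41508\right) = -1904719104$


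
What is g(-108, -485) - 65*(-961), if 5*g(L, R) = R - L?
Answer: 311948/5 ≈ 62390.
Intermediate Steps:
g(L, R) = -L/5 + R/5 (g(L, R) = (R - L)/5 = -L/5 + R/5)
g(-108, -485) - 65*(-961) = (-⅕*(-108) + (⅕)*(-485)) - 65*(-961) = (108/5 - 97) - 1*(-62465) = -377/5 + 62465 = 311948/5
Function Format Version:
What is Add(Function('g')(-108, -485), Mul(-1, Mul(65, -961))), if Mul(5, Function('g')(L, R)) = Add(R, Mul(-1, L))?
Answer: Rational(311948, 5) ≈ 62390.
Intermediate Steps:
Function('g')(L, R) = Add(Mul(Rational(-1, 5), L), Mul(Rational(1, 5), R)) (Function('g')(L, R) = Mul(Rational(1, 5), Add(R, Mul(-1, L))) = Add(Mul(Rational(-1, 5), L), Mul(Rational(1, 5), R)))
Add(Function('g')(-108, -485), Mul(-1, Mul(65, -961))) = Add(Add(Mul(Rational(-1, 5), -108), Mul(Rational(1, 5), -485)), Mul(-1, Mul(65, -961))) = Add(Add(Rational(108, 5), -97), Mul(-1, -62465)) = Add(Rational(-377, 5), 62465) = Rational(311948, 5)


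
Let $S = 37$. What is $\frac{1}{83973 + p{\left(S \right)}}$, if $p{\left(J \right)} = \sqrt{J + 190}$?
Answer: $\frac{83973}{7051464502} - \frac{\sqrt{227}}{7051464502} \approx 1.1906 \cdot 10^{-5}$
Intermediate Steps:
$p{\left(J \right)} = \sqrt{190 + J}$
$\frac{1}{83973 + p{\left(S \right)}} = \frac{1}{83973 + \sqrt{190 + 37}} = \frac{1}{83973 + \sqrt{227}}$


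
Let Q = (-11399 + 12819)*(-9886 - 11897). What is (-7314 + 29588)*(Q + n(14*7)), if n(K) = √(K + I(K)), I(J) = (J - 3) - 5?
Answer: -688976249640 + 44548*√47 ≈ -6.8898e+11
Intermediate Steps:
I(J) = -8 + J (I(J) = (-3 + J) - 5 = -8 + J)
Q = -30931860 (Q = 1420*(-21783) = -30931860)
n(K) = √(-8 + 2*K) (n(K) = √(K + (-8 + K)) = √(-8 + 2*K))
(-7314 + 29588)*(Q + n(14*7)) = (-7314 + 29588)*(-30931860 + √(-8 + 2*(14*7))) = 22274*(-30931860 + √(-8 + 2*98)) = 22274*(-30931860 + √(-8 + 196)) = 22274*(-30931860 + √188) = 22274*(-30931860 + 2*√47) = -688976249640 + 44548*√47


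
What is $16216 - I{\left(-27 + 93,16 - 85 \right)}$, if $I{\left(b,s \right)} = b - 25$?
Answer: $16175$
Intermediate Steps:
$I{\left(b,s \right)} = -25 + b$ ($I{\left(b,s \right)} = b - 25 = -25 + b$)
$16216 - I{\left(-27 + 93,16 - 85 \right)} = 16216 - \left(-25 + \left(-27 + 93\right)\right) = 16216 - \left(-25 + 66\right) = 16216 - 41 = 16175$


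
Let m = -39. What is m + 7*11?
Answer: 38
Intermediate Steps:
m + 7*11 = -39 + 7*11 = -39 + 77 = 38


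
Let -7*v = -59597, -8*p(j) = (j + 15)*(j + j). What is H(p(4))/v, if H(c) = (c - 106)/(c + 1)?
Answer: 875/1072746 ≈ 0.00081566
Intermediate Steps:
p(j) = -j*(15 + j)/4 (p(j) = -(j + 15)*(j + j)/8 = -(15 + j)*2*j/8 = -j*(15 + j)/4)
H(c) = (-106 + c)/(1 + c)
v = 59597/7 (v = -⅐*(-59597) = 59597/7 ≈ 8513.9)
H(p(4))/v = ((-106 - ¼*4*(15 + 4))/(1 - ¼*4*(15 + 4)))/(59597/7) = ((-106 - ¼*4*19)/(1 - ¼*4*19))*(7/59597) = ((-106 - 19)/(1 - 19))*(7/59597) = (-125/(-18))*(7/59597) = -1/18*(-125)*(7/59597) = (125/18)*(7/59597) = 875/1072746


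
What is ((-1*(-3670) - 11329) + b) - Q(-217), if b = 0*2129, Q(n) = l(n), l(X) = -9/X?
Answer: -1662012/217 ≈ -7659.0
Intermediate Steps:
Q(n) = -9/n
b = 0
((-1*(-3670) - 11329) + b) - Q(-217) = ((-1*(-3670) - 11329) + 0) - (-9)/(-217) = ((3670 - 11329) + 0) - (-9)*(-1)/217 = (-7659 + 0) - 1*9/217 = -7659 - 9/217 = -1662012/217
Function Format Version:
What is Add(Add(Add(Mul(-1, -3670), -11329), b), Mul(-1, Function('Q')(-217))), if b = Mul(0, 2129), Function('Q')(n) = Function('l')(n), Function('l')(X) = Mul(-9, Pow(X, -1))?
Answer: Rational(-1662012, 217) ≈ -7659.0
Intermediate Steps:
Function('Q')(n) = Mul(-9, Pow(n, -1))
b = 0
Add(Add(Add(Mul(-1, -3670), -11329), b), Mul(-1, Function('Q')(-217))) = Add(Add(Add(Mul(-1, -3670), -11329), 0), Mul(-1, Mul(-9, Pow(-217, -1)))) = Add(Add(Add(3670, -11329), 0), Mul(-1, Mul(-9, Rational(-1, 217)))) = Add(Add(-7659, 0), Mul(-1, Rational(9, 217))) = Add(-7659, Rational(-9, 217)) = Rational(-1662012, 217)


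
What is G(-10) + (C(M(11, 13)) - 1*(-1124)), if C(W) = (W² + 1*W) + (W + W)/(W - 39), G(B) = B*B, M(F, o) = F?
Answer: 18973/14 ≈ 1355.2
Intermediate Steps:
G(B) = B²
C(W) = W + W² + 2*W/(-39 + W) (C(W) = (W² + W) + (2*W)/(-39 + W) = (W + W²) + 2*W/(-39 + W) = W + W² + 2*W/(-39 + W))
G(-10) + (C(M(11, 13)) - 1*(-1124)) = (-10)² + (11*(-37 + 11² - 38*11)/(-39 + 11) - 1*(-1124)) = 100 + (11*(-37 + 121 - 418)/(-28) + 1124) = 100 + (11*(-1/28)*(-334) + 1124) = 100 + (1837/14 + 1124) = 100 + 17573/14 = 18973/14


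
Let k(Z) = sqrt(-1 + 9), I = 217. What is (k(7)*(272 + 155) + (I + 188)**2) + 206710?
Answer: 370735 + 854*sqrt(2) ≈ 3.7194e+5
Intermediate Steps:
k(Z) = 2*sqrt(2) (k(Z) = sqrt(8) = 2*sqrt(2))
(k(7)*(272 + 155) + (I + 188)**2) + 206710 = ((2*sqrt(2))*(272 + 155) + (217 + 188)**2) + 206710 = ((2*sqrt(2))*427 + 405**2) + 206710 = (854*sqrt(2) + 164025) + 206710 = (164025 + 854*sqrt(2)) + 206710 = 370735 + 854*sqrt(2)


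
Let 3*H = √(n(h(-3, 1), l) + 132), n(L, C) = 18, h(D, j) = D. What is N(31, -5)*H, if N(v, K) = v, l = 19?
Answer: 155*√6/3 ≈ 126.56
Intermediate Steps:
H = 5*√6/3 (H = √(18 + 132)/3 = √150/3 = (5*√6)/3 = 5*√6/3 ≈ 4.0825)
N(31, -5)*H = 31*(5*√6/3) = 155*√6/3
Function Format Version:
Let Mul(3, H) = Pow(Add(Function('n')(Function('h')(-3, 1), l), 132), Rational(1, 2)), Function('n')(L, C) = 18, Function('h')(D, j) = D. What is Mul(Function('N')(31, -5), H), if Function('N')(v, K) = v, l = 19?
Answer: Mul(Rational(155, 3), Pow(6, Rational(1, 2))) ≈ 126.56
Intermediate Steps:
H = Mul(Rational(5, 3), Pow(6, Rational(1, 2))) (H = Mul(Rational(1, 3), Pow(Add(18, 132), Rational(1, 2))) = Mul(Rational(1, 3), Pow(150, Rational(1, 2))) = Mul(Rational(1, 3), Mul(5, Pow(6, Rational(1, 2)))) = Mul(Rational(5, 3), Pow(6, Rational(1, 2))) ≈ 4.0825)
Mul(Function('N')(31, -5), H) = Mul(31, Mul(Rational(5, 3), Pow(6, Rational(1, 2)))) = Mul(Rational(155, 3), Pow(6, Rational(1, 2)))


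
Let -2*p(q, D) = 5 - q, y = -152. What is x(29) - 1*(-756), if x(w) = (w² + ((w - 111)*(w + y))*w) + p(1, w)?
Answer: 294089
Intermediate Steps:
p(q, D) = -5/2 + q/2 (p(q, D) = -(5 - q)/2 = -5/2 + q/2)
x(w) = -2 + w² + w*(-152 + w)*(-111 + w) (x(w) = (w² + ((w - 111)*(w - 152))*w) + (-5/2 + (½)*1) = (w² + ((-111 + w)*(-152 + w))*w) + (-5/2 + ½) = (w² + ((-152 + w)*(-111 + w))*w) - 2 = (w² + w*(-152 + w)*(-111 + w)) - 2 = -2 + w² + w*(-152 + w)*(-111 + w))
x(29) - 1*(-756) = (-2 + 29³ - 262*29² + 16872*29) - 1*(-756) = (-2 + 24389 - 262*841 + 489288) + 756 = (-2 + 24389 - 220342 + 489288) + 756 = 293333 + 756 = 294089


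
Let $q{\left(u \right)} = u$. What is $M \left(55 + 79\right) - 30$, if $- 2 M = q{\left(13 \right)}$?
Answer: $-901$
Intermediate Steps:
$M = - \frac{13}{2}$ ($M = \left(- \frac{1}{2}\right) 13 = - \frac{13}{2} \approx -6.5$)
$M \left(55 + 79\right) - 30 = - \frac{13 \left(55 + 79\right)}{2} - 30 = \left(- \frac{13}{2}\right) 134 - 30 = -871 - 30 = -901$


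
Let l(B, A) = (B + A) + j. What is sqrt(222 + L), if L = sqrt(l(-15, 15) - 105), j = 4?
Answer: sqrt(222 + I*sqrt(101)) ≈ 14.903 + 0.33717*I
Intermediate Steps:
l(B, A) = 4 + A + B (l(B, A) = (B + A) + 4 = (A + B) + 4 = 4 + A + B)
L = I*sqrt(101) (L = sqrt((4 + 15 - 15) - 105) = sqrt(4 - 105) = sqrt(-101) = I*sqrt(101) ≈ 10.05*I)
sqrt(222 + L) = sqrt(222 + I*sqrt(101))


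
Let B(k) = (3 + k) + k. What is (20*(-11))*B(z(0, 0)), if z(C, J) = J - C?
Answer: -660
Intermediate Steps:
B(k) = 3 + 2*k
(20*(-11))*B(z(0, 0)) = (20*(-11))*(3 + 2*(0 - 1*0)) = -220*(3 + 2*(0 + 0)) = -220*(3 + 2*0) = -220*(3 + 0) = -220*3 = -660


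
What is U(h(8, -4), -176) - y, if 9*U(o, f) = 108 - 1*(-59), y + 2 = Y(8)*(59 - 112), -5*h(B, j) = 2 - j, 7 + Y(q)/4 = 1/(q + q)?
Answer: -52207/36 ≈ -1450.2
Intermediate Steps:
Y(q) = -28 + 2/q (Y(q) = -28 + 4/(q + q) = -28 + 4/((2*q)) = -28 + 4*(1/(2*q)) = -28 + 2/q)
h(B, j) = -2/5 + j/5 (h(B, j) = -(2 - j)/5 = -2/5 + j/5)
y = 5875/4 (y = -2 + (-28 + 2/8)*(59 - 112) = -2 + (-28 + 2*(1/8))*(-53) = -2 + (-28 + 1/4)*(-53) = -2 - 111/4*(-53) = -2 + 5883/4 = 5875/4 ≈ 1468.8)
U(o, f) = 167/9 (U(o, f) = (108 - 1*(-59))/9 = (108 + 59)/9 = (1/9)*167 = 167/9)
U(h(8, -4), -176) - y = 167/9 - 1*5875/4 = 167/9 - 5875/4 = -52207/36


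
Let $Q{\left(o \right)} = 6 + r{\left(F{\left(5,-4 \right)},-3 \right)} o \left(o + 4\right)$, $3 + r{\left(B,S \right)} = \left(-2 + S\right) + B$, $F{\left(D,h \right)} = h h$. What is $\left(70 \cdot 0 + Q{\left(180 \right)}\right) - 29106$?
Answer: $235860$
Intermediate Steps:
$F{\left(D,h \right)} = h^{2}$
$r{\left(B,S \right)} = -5 + B + S$ ($r{\left(B,S \right)} = -3 + \left(\left(-2 + S\right) + B\right) = -3 + \left(-2 + B + S\right) = -5 + B + S$)
$Q{\left(o \right)} = 6 + 8 o \left(4 + o\right)$ ($Q{\left(o \right)} = 6 + \left(-5 + \left(-4\right)^{2} - 3\right) o \left(o + 4\right) = 6 + \left(-5 + 16 - 3\right) o \left(4 + o\right) = 6 + 8 o \left(4 + o\right)$)
$\left(70 \cdot 0 + Q{\left(180 \right)}\right) - 29106 = \left(70 \cdot 0 + \left(6 + 8 \cdot 180^{2} + 32 \cdot 180\right)\right) - 29106 = \left(0 + \left(6 + 8 \cdot 32400 + 5760\right)\right) - 29106 = \left(0 + \left(6 + 259200 + 5760\right)\right) - 29106 = \left(0 + 264966\right) - 29106 = 264966 - 29106 = 235860$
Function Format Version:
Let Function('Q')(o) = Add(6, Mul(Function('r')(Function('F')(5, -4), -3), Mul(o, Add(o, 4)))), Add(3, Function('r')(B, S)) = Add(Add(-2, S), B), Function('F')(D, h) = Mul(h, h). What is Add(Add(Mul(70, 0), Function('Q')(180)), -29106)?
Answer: 235860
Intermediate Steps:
Function('F')(D, h) = Pow(h, 2)
Function('r')(B, S) = Add(-5, B, S) (Function('r')(B, S) = Add(-3, Add(Add(-2, S), B)) = Add(-3, Add(-2, B, S)) = Add(-5, B, S))
Function('Q')(o) = Add(6, Mul(8, o, Add(4, o))) (Function('Q')(o) = Add(6, Mul(Add(-5, Pow(-4, 2), -3), Mul(o, Add(o, 4)))) = Add(6, Mul(Add(-5, 16, -3), Mul(o, Add(4, o)))) = Add(6, Mul(8, Mul(o, Add(4, o)))) = Add(6, Mul(8, o, Add(4, o))))
Add(Add(Mul(70, 0), Function('Q')(180)), -29106) = Add(Add(Mul(70, 0), Add(6, Mul(8, Pow(180, 2)), Mul(32, 180))), -29106) = Add(Add(0, Add(6, Mul(8, 32400), 5760)), -29106) = Add(Add(0, Add(6, 259200, 5760)), -29106) = Add(Add(0, 264966), -29106) = Add(264966, -29106) = 235860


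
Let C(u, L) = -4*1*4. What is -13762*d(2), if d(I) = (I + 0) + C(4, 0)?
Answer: 192668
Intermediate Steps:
C(u, L) = -16 (C(u, L) = -4*4 = -16)
d(I) = -16 + I (d(I) = (I + 0) - 16 = I - 16 = -16 + I)
-13762*d(2) = -13762*(-16 + 2) = -13762*(-14) = 192668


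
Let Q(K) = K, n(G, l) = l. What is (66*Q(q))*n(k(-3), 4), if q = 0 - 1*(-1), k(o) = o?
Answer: 264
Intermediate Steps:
q = 1 (q = 0 + 1 = 1)
(66*Q(q))*n(k(-3), 4) = (66*1)*4 = 66*4 = 264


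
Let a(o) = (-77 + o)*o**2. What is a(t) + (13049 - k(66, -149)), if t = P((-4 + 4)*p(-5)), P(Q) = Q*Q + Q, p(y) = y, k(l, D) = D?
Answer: 13198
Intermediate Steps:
P(Q) = Q + Q**2 (P(Q) = Q**2 + Q = Q + Q**2)
t = 0 (t = ((-4 + 4)*(-5))*(1 + (-4 + 4)*(-5)) = (0*(-5))*(1 + 0*(-5)) = 0*(1 + 0) = 0*1 = 0)
a(o) = o**2*(-77 + o)
a(t) + (13049 - k(66, -149)) = 0**2*(-77 + 0) + (13049 - 1*(-149)) = 0*(-77) + (13049 + 149) = 0 + 13198 = 13198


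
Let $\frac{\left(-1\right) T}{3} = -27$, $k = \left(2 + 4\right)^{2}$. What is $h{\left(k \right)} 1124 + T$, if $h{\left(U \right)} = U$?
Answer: $40545$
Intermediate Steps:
$k = 36$ ($k = 6^{2} = 36$)
$T = 81$ ($T = \left(-3\right) \left(-27\right) = 81$)
$h{\left(k \right)} 1124 + T = 36 \cdot 1124 + 81 = 40464 + 81 = 40545$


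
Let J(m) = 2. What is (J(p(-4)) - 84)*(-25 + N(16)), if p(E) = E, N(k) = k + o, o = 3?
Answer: 492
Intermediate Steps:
N(k) = 3 + k (N(k) = k + 3 = 3 + k)
(J(p(-4)) - 84)*(-25 + N(16)) = (2 - 84)*(-25 + (3 + 16)) = -82*(-25 + 19) = -82*(-6) = 492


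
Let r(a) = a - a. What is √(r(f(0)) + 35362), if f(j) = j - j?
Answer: √35362 ≈ 188.05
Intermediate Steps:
f(j) = 0
r(a) = 0
√(r(f(0)) + 35362) = √(0 + 35362) = √35362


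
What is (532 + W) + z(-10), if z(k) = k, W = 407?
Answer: 929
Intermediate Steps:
(532 + W) + z(-10) = (532 + 407) - 10 = 939 - 10 = 929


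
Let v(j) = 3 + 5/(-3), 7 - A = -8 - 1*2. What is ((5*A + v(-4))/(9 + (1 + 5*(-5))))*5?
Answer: -259/9 ≈ -28.778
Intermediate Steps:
A = 17 (A = 7 - (-8 - 1*2) = 7 - (-8 - 2) = 7 - 1*(-10) = 7 + 10 = 17)
v(j) = 4/3 (v(j) = 3 + 5*(-1/3) = 3 - 5/3 = 4/3)
((5*A + v(-4))/(9 + (1 + 5*(-5))))*5 = ((5*17 + 4/3)/(9 + (1 + 5*(-5))))*5 = ((85 + 4/3)/(9 + (1 - 25)))*5 = (259/(3*(9 - 24)))*5 = ((259/3)/(-15))*5 = ((259/3)*(-1/15))*5 = -259/45*5 = -259/9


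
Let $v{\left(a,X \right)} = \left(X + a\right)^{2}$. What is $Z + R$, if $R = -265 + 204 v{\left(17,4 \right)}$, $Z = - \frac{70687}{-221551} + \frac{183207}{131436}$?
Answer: $\frac{870688259600851}{9706592412} \approx 89701.0$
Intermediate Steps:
$Z = \frac{16626836863}{9706592412}$ ($Z = \left(-70687\right) \left(- \frac{1}{221551}\right) + 183207 \cdot \frac{1}{131436} = \frac{70687}{221551} + \frac{61069}{43812} = \frac{16626836863}{9706592412} \approx 1.7129$)
$R = 89699$ ($R = -265 + 204 \left(4 + 17\right)^{2} = -265 + 204 \cdot 21^{2} = -265 + 204 \cdot 441 = -265 + 89964 = 89699$)
$Z + R = \frac{16626836863}{9706592412} + 89699 = \frac{870688259600851}{9706592412}$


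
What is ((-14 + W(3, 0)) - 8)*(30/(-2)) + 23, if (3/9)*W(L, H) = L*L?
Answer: -52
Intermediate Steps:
W(L, H) = 3*L**2 (W(L, H) = 3*(L*L) = 3*L**2)
((-14 + W(3, 0)) - 8)*(30/(-2)) + 23 = ((-14 + 3*3**2) - 8)*(30/(-2)) + 23 = ((-14 + 3*9) - 8)*(30*(-1/2)) + 23 = ((-14 + 27) - 8)*(-15) + 23 = (13 - 8)*(-15) + 23 = 5*(-15) + 23 = -75 + 23 = -52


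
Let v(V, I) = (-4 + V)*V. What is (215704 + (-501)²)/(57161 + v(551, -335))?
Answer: 466705/358558 ≈ 1.3016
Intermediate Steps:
v(V, I) = V*(-4 + V)
(215704 + (-501)²)/(57161 + v(551, -335)) = (215704 + (-501)²)/(57161 + 551*(-4 + 551)) = (215704 + 251001)/(57161 + 551*547) = 466705/(57161 + 301397) = 466705/358558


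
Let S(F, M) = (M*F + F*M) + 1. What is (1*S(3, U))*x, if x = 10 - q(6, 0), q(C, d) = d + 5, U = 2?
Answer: 65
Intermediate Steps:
q(C, d) = 5 + d
S(F, M) = 1 + 2*F*M (S(F, M) = (F*M + F*M) + 1 = 2*F*M + 1 = 1 + 2*F*M)
x = 5 (x = 10 - (5 + 0) = 10 - 1*5 = 10 - 5 = 5)
(1*S(3, U))*x = (1*(1 + 2*3*2))*5 = (1*(1 + 12))*5 = (1*13)*5 = 13*5 = 65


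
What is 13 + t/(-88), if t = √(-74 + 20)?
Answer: 13 - 3*I*√6/88 ≈ 13.0 - 0.083505*I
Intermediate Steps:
t = 3*I*√6 (t = √(-54) = 3*I*√6 ≈ 7.3485*I)
13 + t/(-88) = 13 + (3*I*√6)/(-88) = 13 - 3*I*√6/88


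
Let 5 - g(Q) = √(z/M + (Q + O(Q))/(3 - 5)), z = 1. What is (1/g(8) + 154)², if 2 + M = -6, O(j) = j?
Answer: 4*(118734*√130 + 803497*I)/(5*(4*√130 + 27*I)) ≈ 23763.0 + 26.53*I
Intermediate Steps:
M = -8 (M = -2 - 6 = -8)
g(Q) = 5 - √(-⅛ - Q) (g(Q) = 5 - √(1/(-8) + (Q + Q)/(3 - 5)) = 5 - √(1*(-⅛) + (2*Q)/(-2)) = 5 - √(-⅛ + (2*Q)*(-½)) = 5 - √(-⅛ - Q))
(1/g(8) + 154)² = (1/(5 - √(-2 - 16*8)/4) + 154)² = (1/(5 - √(-2 - 128)/4) + 154)² = (1/(5 - I*√130/4) + 154)² = (154 + 1/(5 - I*√130/4))²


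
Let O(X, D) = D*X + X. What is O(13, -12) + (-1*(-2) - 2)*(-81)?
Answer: -143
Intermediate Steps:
O(X, D) = X + D*X
O(13, -12) + (-1*(-2) - 2)*(-81) = 13*(1 - 12) + (-1*(-2) - 2)*(-81) = 13*(-11) + (2 - 2)*(-81) = -143 + 0*(-81) = -143 + 0 = -143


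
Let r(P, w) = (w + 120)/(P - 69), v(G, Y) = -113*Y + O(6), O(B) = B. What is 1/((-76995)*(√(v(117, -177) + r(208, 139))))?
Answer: -√24161953/53535239460 ≈ -9.1818e-8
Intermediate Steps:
v(G, Y) = 6 - 113*Y (v(G, Y) = -113*Y + 6 = 6 - 113*Y)
r(P, w) = (120 + w)/(-69 + P)
1/((-76995)*(√(v(117, -177) + r(208, 139)))) = 1/((-76995)*(√((6 - 113*(-177)) + (120 + 139)/(-69 + 208)))) = -1/(76995*√((6 + 20001) + 259/139)) = -1/(76995*√(20007 + (1/139)*259)) = -1/(76995*√(20007 + 259/139)) = -√24161953/695308/76995 = -√24161953/53535239460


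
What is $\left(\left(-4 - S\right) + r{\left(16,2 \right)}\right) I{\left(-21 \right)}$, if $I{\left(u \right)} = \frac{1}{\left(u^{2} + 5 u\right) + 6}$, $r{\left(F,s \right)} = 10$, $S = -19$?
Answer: $\frac{25}{342} \approx 0.073099$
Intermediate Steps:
$I{\left(u \right)} = \frac{1}{6 + u^{2} + 5 u}$
$\left(\left(-4 - S\right) + r{\left(16,2 \right)}\right) I{\left(-21 \right)} = \frac{\left(-4 - -19\right) + 10}{6 + \left(-21\right)^{2} + 5 \left(-21\right)} = \frac{\left(-4 + 19\right) + 10}{6 + 441 - 105} = \frac{15 + 10}{342} = 25 \cdot \frac{1}{342} = \frac{25}{342}$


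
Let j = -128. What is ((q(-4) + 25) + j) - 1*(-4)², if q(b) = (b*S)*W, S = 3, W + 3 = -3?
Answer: -47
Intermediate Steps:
W = -6 (W = -3 - 3 = -6)
q(b) = -18*b (q(b) = (b*3)*(-6) = (3*b)*(-6) = -18*b)
((q(-4) + 25) + j) - 1*(-4)² = ((-18*(-4) + 25) - 128) - 1*(-4)² = ((72 + 25) - 128) - 1*16 = (97 - 128) - 16 = -31 - 16 = -47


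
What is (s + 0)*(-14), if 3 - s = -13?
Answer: -224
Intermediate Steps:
s = 16 (s = 3 - 1*(-13) = 3 + 13 = 16)
(s + 0)*(-14) = (16 + 0)*(-14) = 16*(-14) = -224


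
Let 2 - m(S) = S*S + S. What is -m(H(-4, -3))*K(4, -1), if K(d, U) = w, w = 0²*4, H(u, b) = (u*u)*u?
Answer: 0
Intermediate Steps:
H(u, b) = u³ (H(u, b) = u²*u = u³)
w = 0 (w = 0*4 = 0)
m(S) = 2 - S - S² (m(S) = 2 - (S*S + S) = 2 - (S² + S) = 2 - (S + S²) = 2 + (-S - S²) = 2 - S - S²)
K(d, U) = 0
-m(H(-4, -3))*K(4, -1) = -(2 - 1*(-4)³ - ((-4)³)²)*0 = -(2 - 1*(-64) - 1*(-64)²)*0 = -(2 + 64 - 1*4096)*0 = -(2 + 64 - 4096)*0 = -(-4030)*0 = -1*0 = 0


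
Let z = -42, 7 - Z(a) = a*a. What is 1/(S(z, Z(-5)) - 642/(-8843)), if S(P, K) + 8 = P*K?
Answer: 8843/6615206 ≈ 0.0013368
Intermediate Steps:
Z(a) = 7 - a² (Z(a) = 7 - a*a = 7 - a²)
S(P, K) = -8 + K*P (S(P, K) = -8 + P*K = -8 + K*P)
1/(S(z, Z(-5)) - 642/(-8843)) = 1/((-8 + (7 - 1*(-5)²)*(-42)) - 642/(-8843)) = 1/((-8 + (7 - 1*25)*(-42)) - 642*(-1/8843)) = 1/((-8 + (7 - 25)*(-42)) + 642/8843) = 1/((-8 - 18*(-42)) + 642/8843) = 1/((-8 + 756) + 642/8843) = 1/(748 + 642/8843) = 1/(6615206/8843) = 8843/6615206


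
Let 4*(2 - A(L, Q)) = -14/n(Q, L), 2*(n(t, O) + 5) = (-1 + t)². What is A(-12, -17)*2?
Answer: 635/157 ≈ 4.0446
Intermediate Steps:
n(t, O) = -5 + (-1 + t)²/2
A(L, Q) = 2 + 7/(2*(-5 + (-1 + Q)²/2)) (A(L, Q) = 2 - (-7)/(2*(-5 + (-1 + Q)²/2)) = 2 + 7/(2*(-5 + (-1 + Q)²/2)))
A(-12, -17)*2 = ((-13 + 2*(-1 - 17)²)/(-10 + (-1 - 17)²))*2 = ((-13 + 2*(-18)²)/(-10 + (-18)²))*2 = ((-13 + 2*324)/(-10 + 324))*2 = ((-13 + 648)/314)*2 = ((1/314)*635)*2 = (635/314)*2 = 635/157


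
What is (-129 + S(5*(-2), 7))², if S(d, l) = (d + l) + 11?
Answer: 14641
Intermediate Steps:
S(d, l) = 11 + d + l
(-129 + S(5*(-2), 7))² = (-129 + (11 + 5*(-2) + 7))² = (-129 + (11 - 10 + 7))² = (-129 + 8)² = (-121)² = 14641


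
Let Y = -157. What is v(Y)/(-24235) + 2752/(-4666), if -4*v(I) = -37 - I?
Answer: -6655474/11308051 ≈ -0.58856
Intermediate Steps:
v(I) = 37/4 + I/4 (v(I) = -(-37 - I)/4 = 37/4 + I/4)
v(Y)/(-24235) + 2752/(-4666) = (37/4 + (¼)*(-157))/(-24235) + 2752/(-4666) = (37/4 - 157/4)*(-1/24235) + 2752*(-1/4666) = -30*(-1/24235) - 1376/2333 = 6/4847 - 1376/2333 = -6655474/11308051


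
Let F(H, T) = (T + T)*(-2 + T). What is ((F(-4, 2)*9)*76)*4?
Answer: 0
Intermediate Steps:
F(H, T) = 2*T*(-2 + T) (F(H, T) = (2*T)*(-2 + T) = 2*T*(-2 + T))
((F(-4, 2)*9)*76)*4 = (((2*2*(-2 + 2))*9)*76)*4 = (((2*2*0)*9)*76)*4 = ((0*9)*76)*4 = (0*76)*4 = 0*4 = 0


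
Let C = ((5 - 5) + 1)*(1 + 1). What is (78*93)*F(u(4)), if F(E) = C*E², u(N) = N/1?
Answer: 232128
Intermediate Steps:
u(N) = N (u(N) = N*1 = N)
C = 2 (C = (0 + 1)*2 = 1*2 = 2)
F(E) = 2*E²
(78*93)*F(u(4)) = (78*93)*(2*4²) = 7254*(2*16) = 7254*32 = 232128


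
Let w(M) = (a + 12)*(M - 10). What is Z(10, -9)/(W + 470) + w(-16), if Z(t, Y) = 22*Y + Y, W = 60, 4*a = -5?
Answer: -74171/265 ≈ -279.89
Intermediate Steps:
a = -5/4 (a = (1/4)*(-5) = -5/4 ≈ -1.2500)
w(M) = -215/2 + 43*M/4 (w(M) = (-5/4 + 12)*(M - 10) = 43*(-10 + M)/4 = -215/2 + 43*M/4)
Z(t, Y) = 23*Y
Z(10, -9)/(W + 470) + w(-16) = (23*(-9))/(60 + 470) + (-215/2 + (43/4)*(-16)) = -207/530 + (-215/2 - 172) = (1/530)*(-207) - 559/2 = -207/530 - 559/2 = -74171/265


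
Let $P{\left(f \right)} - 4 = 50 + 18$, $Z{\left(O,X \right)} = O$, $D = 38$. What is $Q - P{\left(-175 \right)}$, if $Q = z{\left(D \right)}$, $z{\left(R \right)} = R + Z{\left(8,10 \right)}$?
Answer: $-26$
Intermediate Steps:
$P{\left(f \right)} = 72$ ($P{\left(f \right)} = 4 + \left(50 + 18\right) = 4 + 68 = 72$)
$z{\left(R \right)} = 8 + R$ ($z{\left(R \right)} = R + 8 = 8 + R$)
$Q = 46$ ($Q = 8 + 38 = 46$)
$Q - P{\left(-175 \right)} = 46 - 72 = -26$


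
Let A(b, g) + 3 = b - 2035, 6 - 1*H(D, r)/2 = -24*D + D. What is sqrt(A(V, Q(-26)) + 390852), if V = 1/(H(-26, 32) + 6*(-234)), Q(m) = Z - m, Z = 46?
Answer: sqrt(651044158257)/1294 ≈ 623.55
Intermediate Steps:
H(D, r) = 12 + 46*D (H(D, r) = 12 - 2*(-24*D + D) = 12 - (-46)*D = 12 + 46*D)
Q(m) = 46 - m
V = -1/2588 (V = 1/((12 + 46*(-26)) + 6*(-234)) = 1/((12 - 1196) - 1404) = 1/(-1184 - 1404) = 1/(-2588) = -1/2588 ≈ -0.00038640)
A(b, g) = -2038 + b (A(b, g) = -3 + (b - 2035) = -3 + (-2035 + b) = -2038 + b)
sqrt(A(V, Q(-26)) + 390852) = sqrt((-2038 - 1/2588) + 390852) = sqrt(-5274345/2588 + 390852) = sqrt(1006250631/2588) = sqrt(651044158257)/1294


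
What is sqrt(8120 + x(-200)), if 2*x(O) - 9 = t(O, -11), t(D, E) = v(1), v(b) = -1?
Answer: 2*sqrt(2031) ≈ 90.133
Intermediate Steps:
t(D, E) = -1
x(O) = 4 (x(O) = 9/2 + (1/2)*(-1) = 9/2 - 1/2 = 4)
sqrt(8120 + x(-200)) = sqrt(8120 + 4) = sqrt(8124) = 2*sqrt(2031)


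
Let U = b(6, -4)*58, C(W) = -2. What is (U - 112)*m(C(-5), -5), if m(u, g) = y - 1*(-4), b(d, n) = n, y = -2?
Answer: -688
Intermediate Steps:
U = -232 (U = -4*58 = -232)
m(u, g) = 2 (m(u, g) = -2 - 1*(-4) = -2 + 4 = 2)
(U - 112)*m(C(-5), -5) = (-232 - 112)*2 = -344*2 = -688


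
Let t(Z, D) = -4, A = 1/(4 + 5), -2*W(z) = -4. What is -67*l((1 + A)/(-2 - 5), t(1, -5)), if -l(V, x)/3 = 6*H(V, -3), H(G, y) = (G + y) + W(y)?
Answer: -9782/7 ≈ -1397.4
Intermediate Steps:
W(z) = 2 (W(z) = -½*(-4) = 2)
A = ⅑ (A = 1/9 = ⅑ ≈ 0.11111)
H(G, y) = 2 + G + y (H(G, y) = (G + y) + 2 = 2 + G + y)
l(V, x) = 18 - 18*V (l(V, x) = -18*(2 + V - 3) = -18*(-1 + V) = -3*(-6 + 6*V) = 18 - 18*V)
-67*l((1 + A)/(-2 - 5), t(1, -5)) = -67*(18 - 18*(1 + ⅑)/(-2 - 5)) = -67*(18 - 20/(-7)) = -67*(18 - 20*(-1)/7) = -67*(18 - 18*(-10/63)) = -67*(18 + 20/7) = -67*146/7 = -9782/7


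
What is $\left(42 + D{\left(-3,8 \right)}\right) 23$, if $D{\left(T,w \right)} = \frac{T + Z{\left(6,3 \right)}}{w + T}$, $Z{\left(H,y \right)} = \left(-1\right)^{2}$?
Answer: $\frac{4784}{5} \approx 956.8$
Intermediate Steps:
$Z{\left(H,y \right)} = 1$
$D{\left(T,w \right)} = \frac{1 + T}{T + w}$ ($D{\left(T,w \right)} = \frac{T + 1}{w + T} = \frac{1 + T}{T + w}$)
$\left(42 + D{\left(-3,8 \right)}\right) 23 = \left(42 + \frac{1 - 3}{-3 + 8}\right) 23 = \left(42 + \frac{1}{5} \left(-2\right)\right) 23 = \left(42 - \frac{2}{5}\right) 23 = \frac{208}{5} \cdot 23 = \frac{4784}{5}$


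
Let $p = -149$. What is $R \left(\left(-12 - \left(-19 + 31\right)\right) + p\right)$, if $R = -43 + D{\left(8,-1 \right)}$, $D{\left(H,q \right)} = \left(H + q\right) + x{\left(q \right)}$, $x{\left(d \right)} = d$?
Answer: $6401$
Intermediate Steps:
$D{\left(H,q \right)} = H + 2 q$ ($D{\left(H,q \right)} = \left(H + q\right) + q = H + 2 q$)
$R = -37$ ($R = -43 + \left(8 + 2 \left(-1\right)\right) = -43 + \left(8 - 2\right) = -43 + 6 = -37$)
$R \left(\left(-12 - \left(-19 + 31\right)\right) + p\right) = - 37 \left(\left(-12 - \left(-19 + 31\right)\right) - 149\right) = - 37 \left(\left(-12 - 12\right) - 149\right) = - 37 \left(-24 - 149\right) = \left(-37\right) \left(-173\right) = 6401$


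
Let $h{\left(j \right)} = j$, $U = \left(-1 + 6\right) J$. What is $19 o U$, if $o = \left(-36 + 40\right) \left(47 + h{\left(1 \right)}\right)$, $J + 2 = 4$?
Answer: $36480$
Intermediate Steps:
$J = 2$ ($J = -2 + 4 = 2$)
$U = 10$ ($U = \left(-1 + 6\right) 2 = 5 \cdot 2 = 10$)
$o = 192$ ($o = \left(-36 + 40\right) \left(47 + 1\right) = 4 \cdot 48 = 192$)
$19 o U = 19 \cdot 192 \cdot 10 = 3648 \cdot 10 = 36480$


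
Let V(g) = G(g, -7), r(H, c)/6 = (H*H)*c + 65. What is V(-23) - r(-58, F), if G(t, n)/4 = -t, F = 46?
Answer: -928762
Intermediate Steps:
r(H, c) = 390 + 6*c*H**2 (r(H, c) = 6*((H*H)*c + 65) = 6*(H**2*c + 65) = 6*(c*H**2 + 65) = 6*(65 + c*H**2) = 390 + 6*c*H**2)
G(t, n) = -4*t (G(t, n) = 4*(-t) = -4*t)
V(g) = -4*g
V(-23) - r(-58, F) = -4*(-23) - (390 + 6*46*(-58)**2) = 92 - (390 + 6*46*3364) = 92 - (390 + 928464) = 92 - 1*928854 = 92 - 928854 = -928762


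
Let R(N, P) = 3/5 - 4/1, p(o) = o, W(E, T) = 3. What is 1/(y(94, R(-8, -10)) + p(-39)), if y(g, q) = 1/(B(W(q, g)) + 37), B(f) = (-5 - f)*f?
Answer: -13/506 ≈ -0.025692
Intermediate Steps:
R(N, P) = -17/5 (R(N, P) = 3*(1/5) - 4*1 = 3/5 - 4 = -17/5)
B(f) = f*(-5 - f)
y(g, q) = 1/13 (y(g, q) = 1/(-1*3*(5 + 3) + 37) = 1/(-1*3*8 + 37) = 1/(-24 + 37) = 1/13)
1/(y(94, R(-8, -10)) + p(-39)) = 1/(1/13 - 39) = 1/(-506/13) = -13/506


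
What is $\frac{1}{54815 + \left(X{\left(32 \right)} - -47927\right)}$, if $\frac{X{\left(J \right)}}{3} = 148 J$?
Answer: $\frac{1}{116950} \approx 8.5507 \cdot 10^{-6}$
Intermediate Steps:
$X{\left(J \right)} = 444 J$ ($X{\left(J \right)} = 3 \cdot 148 J = 444 J$)
$\frac{1}{54815 + \left(X{\left(32 \right)} - -47927\right)} = \frac{1}{54815 + \left(444 \cdot 32 - -47927\right)} = \frac{1}{54815 + \left(14208 + 47927\right)} = \frac{1}{54815 + 62135} = \frac{1}{116950}$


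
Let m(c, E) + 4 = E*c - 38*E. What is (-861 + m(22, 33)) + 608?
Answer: -785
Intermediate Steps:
m(c, E) = -4 - 38*E + E*c (m(c, E) = -4 + (E*c - 38*E) = -4 + (-38*E + E*c) = -4 - 38*E + E*c)
(-861 + m(22, 33)) + 608 = (-861 + (-4 - 38*33 + 33*22)) + 608 = (-861 + (-4 - 1254 + 726)) + 608 = (-861 - 532) + 608 = -1393 + 608 = -785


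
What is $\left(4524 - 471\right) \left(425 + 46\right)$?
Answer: $1908963$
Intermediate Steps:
$\left(4524 - 471\right) \left(425 + 46\right) = \left(4524 + \left(-1828 + 1357\right)\right) 471 = \left(4524 - 471\right) 471 = 4053 \cdot 471 = 1908963$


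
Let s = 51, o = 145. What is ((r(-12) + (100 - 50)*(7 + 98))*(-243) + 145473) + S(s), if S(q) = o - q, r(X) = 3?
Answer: -1130912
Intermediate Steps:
S(q) = 145 - q
((r(-12) + (100 - 50)*(7 + 98))*(-243) + 145473) + S(s) = ((3 + (100 - 50)*(7 + 98))*(-243) + 145473) + (145 - 1*51) = ((3 + 50*105)*(-243) + 145473) + (145 - 51) = ((3 + 5250)*(-243) + 145473) + 94 = (5253*(-243) + 145473) + 94 = (-1276479 + 145473) + 94 = -1131006 + 94 = -1130912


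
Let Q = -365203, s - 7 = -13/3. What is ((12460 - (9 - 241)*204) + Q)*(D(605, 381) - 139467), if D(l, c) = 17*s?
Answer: 42581468325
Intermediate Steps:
s = 8/3 (s = 7 - 13/3 = 8/3 ≈ 2.6667)
D(l, c) = 136/3 (D(l, c) = 17*(8/3) = 136/3)
((12460 - (9 - 241)*204) + Q)*(D(605, 381) - 139467) = ((12460 - (9 - 241)*204) - 365203)*(136/3 - 139467) = ((12460 - (-232)*204) - 365203)*(-418265/3) = ((12460 - 1*(-47328)) - 365203)*(-418265/3) = ((12460 + 47328) - 365203)*(-418265/3) = (59788 - 365203)*(-418265/3) = -305415*(-418265/3) = 42581468325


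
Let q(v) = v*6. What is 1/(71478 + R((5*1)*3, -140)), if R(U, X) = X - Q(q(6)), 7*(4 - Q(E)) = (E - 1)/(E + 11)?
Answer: 47/3352703 ≈ 1.4019e-5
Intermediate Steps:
q(v) = 6*v
Q(E) = 4 - (-1 + E)/(7*(11 + E)) (Q(E) = 4 - (E - 1)/(7*(E + 11)) = 4 - (-1 + E)/(7*(11 + E)))
R(U, X) = -183/47 + X (R(U, X) = X - 3*(103 + 9*(6*6))/(7*(11 + 6*6)) = X - 3*(103 + 9*36)/(7*(11 + 36)) = X - 3*(103 + 324)/(7*47) = X - 3*427/(7*47) = X - 1*183/47 = X - 183/47 = -183/47 + X)
1/(71478 + R((5*1)*3, -140)) = 1/(71478 + (-183/47 - 140)) = 1/(71478 - 6763/47) = 1/(3352703/47) = 47/3352703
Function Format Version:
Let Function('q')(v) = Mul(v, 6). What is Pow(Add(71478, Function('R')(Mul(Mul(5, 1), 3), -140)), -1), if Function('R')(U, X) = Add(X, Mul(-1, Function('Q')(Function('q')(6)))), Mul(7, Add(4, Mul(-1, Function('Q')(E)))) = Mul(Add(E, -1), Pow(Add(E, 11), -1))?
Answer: Rational(47, 3352703) ≈ 1.4019e-5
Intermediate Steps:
Function('q')(v) = Mul(6, v)
Function('Q')(E) = Add(4, Mul(Rational(-1, 7), Pow(Add(11, E), -1), Add(-1, E))) (Function('Q')(E) = Add(4, Mul(Rational(-1, 7), Mul(Add(E, -1), Pow(Add(E, 11), -1)))) = Add(4, Mul(Rational(-1, 7), Mul(Add(-1, E), Pow(Add(11, E), -1)))) = Add(4, Mul(Rational(-1, 7), Mul(Pow(Add(11, E), -1), Add(-1, E)))) = Add(4, Mul(Rational(-1, 7), Pow(Add(11, E), -1), Add(-1, E))))
Function('R')(U, X) = Add(Rational(-183, 47), X) (Function('R')(U, X) = Add(X, Mul(-1, Mul(Rational(3, 7), Pow(Add(11, Mul(6, 6)), -1), Add(103, Mul(9, Mul(6, 6)))))) = Add(X, Mul(-1, Mul(Rational(3, 7), Pow(Add(11, 36), -1), Add(103, Mul(9, 36))))) = Add(X, Mul(-1, Mul(Rational(3, 7), Pow(47, -1), Add(103, 324)))) = Add(X, Mul(-1, Mul(Rational(3, 7), Rational(1, 47), 427))) = Add(X, Mul(-1, Rational(183, 47))) = Add(X, Rational(-183, 47)) = Add(Rational(-183, 47), X))
Pow(Add(71478, Function('R')(Mul(Mul(5, 1), 3), -140)), -1) = Pow(Add(71478, Add(Rational(-183, 47), -140)), -1) = Pow(Add(71478, Rational(-6763, 47)), -1) = Pow(Rational(3352703, 47), -1) = Rational(47, 3352703)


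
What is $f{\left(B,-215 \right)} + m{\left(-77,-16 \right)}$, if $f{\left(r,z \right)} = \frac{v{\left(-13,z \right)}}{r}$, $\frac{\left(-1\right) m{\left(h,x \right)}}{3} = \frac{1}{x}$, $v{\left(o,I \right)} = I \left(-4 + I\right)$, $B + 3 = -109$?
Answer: $- \frac{5883}{14} \approx -420.21$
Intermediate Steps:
$B = -112$ ($B = -3 - 109 = -112$)
$m{\left(h,x \right)} = - \frac{3}{x}$
$f{\left(r,z \right)} = \frac{z \left(-4 + z\right)}{r}$
$f{\left(B,-215 \right)} + m{\left(-77,-16 \right)} = - \frac{215 \left(-4 - 215\right)}{-112} - \frac{3}{-16} = \left(-215\right) \left(- \frac{1}{112}\right) \left(-219\right) - - \frac{3}{16} = - \frac{47085}{112} + \frac{3}{16} = - \frac{5883}{14}$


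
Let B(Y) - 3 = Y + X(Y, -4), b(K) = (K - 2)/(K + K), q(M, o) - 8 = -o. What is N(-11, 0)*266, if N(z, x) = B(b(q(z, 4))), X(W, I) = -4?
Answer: -399/2 ≈ -199.50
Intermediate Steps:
q(M, o) = 8 - o
b(K) = (-2 + K)/(2*K) (b(K) = (-2 + K)/((2*K)) = (-2 + K)*(1/(2*K)) = (-2 + K)/(2*K))
B(Y) = -1 + Y (B(Y) = 3 + (Y - 4) = 3 + (-4 + Y) = -1 + Y)
N(z, x) = -3/4 (N(z, x) = -1 + (-2 + (8 - 1*4))/(2*(8 - 1*4)) = -1 + (-2 + (8 - 4))/(2*(8 - 4)) = -1 + (1/2)*(-2 + 4)/4 = -1 + (1/2)*(1/4)*2 = -1 + 1/4 = -3/4)
N(-11, 0)*266 = -3/4*266 = -399/2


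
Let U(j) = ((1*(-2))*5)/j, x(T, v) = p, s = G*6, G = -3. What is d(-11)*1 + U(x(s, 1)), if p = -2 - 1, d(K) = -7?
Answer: -11/3 ≈ -3.6667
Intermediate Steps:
s = -18 (s = -3*6 = -18)
p = -3
x(T, v) = -3
U(j) = -10/j (U(j) = (-2*5)/j = -10/j)
d(-11)*1 + U(x(s, 1)) = -7*1 - 10/(-3) = -7 - 10*(-⅓) = -7 + 10/3 = -11/3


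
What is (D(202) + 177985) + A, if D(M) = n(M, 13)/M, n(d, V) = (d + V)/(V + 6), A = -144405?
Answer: 128880255/3838 ≈ 33580.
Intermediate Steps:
n(d, V) = (V + d)/(6 + V)
D(M) = (13/19 + M/19)/M (D(M) = ((13 + M)/(6 + 13))/M = ((13 + M)/19)/M = (13/19 + M/19)/M)
(D(202) + 177985) + A = ((1/19)*(13 + 202)/202 + 177985) - 144405 = ((1/19)*(1/202)*215 + 177985) - 144405 = (215/3838 + 177985) - 144405 = 683106645/3838 - 144405 = 128880255/3838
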